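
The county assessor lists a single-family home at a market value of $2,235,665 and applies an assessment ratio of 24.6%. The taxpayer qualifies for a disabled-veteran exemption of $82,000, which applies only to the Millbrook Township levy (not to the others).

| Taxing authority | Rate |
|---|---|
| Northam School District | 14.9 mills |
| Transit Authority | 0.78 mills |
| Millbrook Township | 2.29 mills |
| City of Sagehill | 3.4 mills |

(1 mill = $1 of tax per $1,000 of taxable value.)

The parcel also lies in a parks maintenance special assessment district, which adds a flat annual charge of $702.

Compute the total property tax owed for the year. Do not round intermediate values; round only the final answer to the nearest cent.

Assessed value = $2,235,665 × 0.246 = $549,973.59
Northam School District: $549,973.59 × 0.0149 = $8,194.606491
Transit Authority: $549,973.59 × 0.00078 = $428.9794002
Millbrook Township: ($549,973.59 − $82,000) × 0.00229 = $467,973.59 × 0.00229 = $1,071.6595211
City of Sagehill: $549,973.59 × 0.0034 = $1,869.910206
Levies subtotal = $11,565.1556183
Total = $11,565.1556183 + $702 = $12,267.1556183

$12,267.16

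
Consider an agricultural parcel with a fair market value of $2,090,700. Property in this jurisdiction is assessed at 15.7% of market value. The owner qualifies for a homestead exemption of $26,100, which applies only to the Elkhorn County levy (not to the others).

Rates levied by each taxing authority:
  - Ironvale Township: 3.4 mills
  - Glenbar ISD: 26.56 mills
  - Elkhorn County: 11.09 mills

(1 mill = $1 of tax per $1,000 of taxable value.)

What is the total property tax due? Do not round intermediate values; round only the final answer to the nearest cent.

$13,184.80

Assessed value = $2,090,700 × 0.157 = $328,239.9
Ironvale Township: $328,239.9 × 0.0034 = $1,116.01566
Glenbar ISD: $328,239.9 × 0.02656 = $8,718.051744
Elkhorn County: ($328,239.9 − $26,100) × 0.01109 = $302,139.9 × 0.01109 = $3,350.731491
Total = $13,184.798895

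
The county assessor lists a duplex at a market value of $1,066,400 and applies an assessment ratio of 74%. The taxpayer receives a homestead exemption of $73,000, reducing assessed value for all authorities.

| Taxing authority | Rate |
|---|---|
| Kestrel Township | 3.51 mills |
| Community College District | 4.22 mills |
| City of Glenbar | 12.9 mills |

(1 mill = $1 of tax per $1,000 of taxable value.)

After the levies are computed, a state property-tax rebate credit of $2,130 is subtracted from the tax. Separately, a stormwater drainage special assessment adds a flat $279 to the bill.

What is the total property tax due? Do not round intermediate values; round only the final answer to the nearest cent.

Assessed value = $1,066,400 × 0.74 = $789,136
Taxable value = $789,136 − $73,000 = $716,136
Kestrel Township: $716,136 × 0.00351 = $2,513.63736
Community College District: $716,136 × 0.00422 = $3,022.09392
City of Glenbar: $716,136 × 0.0129 = $9,238.1544
Levies subtotal = $14,773.88568
After credit = $14,773.88568 − $2,130 = $12,643.88568
Total = $12,643.88568 + $279 = $12,922.88568

$12,922.89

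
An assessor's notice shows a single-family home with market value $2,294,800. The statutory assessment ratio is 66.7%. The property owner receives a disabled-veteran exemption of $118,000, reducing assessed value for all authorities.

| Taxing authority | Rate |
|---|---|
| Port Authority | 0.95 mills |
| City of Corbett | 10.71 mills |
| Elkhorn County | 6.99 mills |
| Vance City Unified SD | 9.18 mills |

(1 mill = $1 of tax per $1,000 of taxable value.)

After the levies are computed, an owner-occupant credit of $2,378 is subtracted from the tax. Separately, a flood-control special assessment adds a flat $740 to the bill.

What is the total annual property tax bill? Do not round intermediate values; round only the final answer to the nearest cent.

Assessed value = $2,294,800 × 0.667 = $1,530,631.6
Taxable value = $1,530,631.6 − $118,000 = $1,412,631.6
Port Authority: $1,412,631.6 × 0.00095 = $1,342.00002
City of Corbett: $1,412,631.6 × 0.01071 = $15,129.284436
Elkhorn County: $1,412,631.6 × 0.00699 = $9,874.294884
Vance City Unified SD: $1,412,631.6 × 0.00918 = $12,967.958088
Levies subtotal = $39,313.537428
After credit = $39,313.537428 − $2,378 = $36,935.537428
Total = $36,935.537428 + $740 = $37,675.537428

$37,675.54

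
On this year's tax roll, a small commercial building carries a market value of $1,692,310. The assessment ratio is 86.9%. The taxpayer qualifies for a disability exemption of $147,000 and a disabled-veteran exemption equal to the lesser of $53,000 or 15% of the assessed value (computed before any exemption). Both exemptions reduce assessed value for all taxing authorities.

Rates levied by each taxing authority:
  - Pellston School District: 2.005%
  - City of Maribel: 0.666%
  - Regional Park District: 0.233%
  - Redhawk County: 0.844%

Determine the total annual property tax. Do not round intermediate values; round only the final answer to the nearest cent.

$47,622.74

Assessed value = $1,692,310 × 0.869 = $1,470,617.39
Disabled-veteran exemption = min($53,000, 15% × $1,470,617.39) = min($53,000, $220,592.6085) = $53,000 (dollar cap binds)
Taxable value = $1,470,617.39 − $147,000 − $53,000 = $1,270,617.39
Pellston School District: $1,270,617.39 × 0.02005 = $25,475.8786695
City of Maribel: $1,270,617.39 × 0.00666 = $8,462.3118174
Regional Park District: $1,270,617.39 × 0.00233 = $2,960.5385187
Redhawk County: $1,270,617.39 × 0.00844 = $10,724.0107716
Total = $47,622.7397772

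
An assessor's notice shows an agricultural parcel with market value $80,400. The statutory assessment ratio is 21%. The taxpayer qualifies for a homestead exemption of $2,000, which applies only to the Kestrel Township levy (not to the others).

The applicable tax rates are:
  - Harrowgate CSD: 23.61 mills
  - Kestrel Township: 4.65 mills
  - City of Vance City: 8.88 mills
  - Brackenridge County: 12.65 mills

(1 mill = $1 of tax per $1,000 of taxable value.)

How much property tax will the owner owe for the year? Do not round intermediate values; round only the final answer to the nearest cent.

Assessed value = $80,400 × 0.21 = $16,884
Harrowgate CSD: $16,884 × 0.02361 = $398.63124
Kestrel Township: ($16,884 − $2,000) × 0.00465 = $14,884 × 0.00465 = $69.2106
City of Vance City: $16,884 × 0.00888 = $149.92992
Brackenridge County: $16,884 × 0.01265 = $213.5826
Total = $831.35436

$831.35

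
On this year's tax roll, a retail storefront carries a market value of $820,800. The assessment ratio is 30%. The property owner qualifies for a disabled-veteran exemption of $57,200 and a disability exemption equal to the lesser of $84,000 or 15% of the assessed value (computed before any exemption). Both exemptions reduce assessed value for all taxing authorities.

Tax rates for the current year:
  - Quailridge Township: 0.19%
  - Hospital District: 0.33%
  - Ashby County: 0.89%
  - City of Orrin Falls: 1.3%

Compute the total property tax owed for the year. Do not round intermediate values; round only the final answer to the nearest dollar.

Assessed value = $820,800 × 0.3 = $246,240
Disability exemption = min($84,000, 15% × $246,240) = min($84,000, $36,936) = $36,936 (percentage binds)
Taxable value = $246,240 − $57,200 − $36,936 = $152,104
Quailridge Township: $152,104 × 0.0019 = $288.9976
Hospital District: $152,104 × 0.0033 = $501.9432
Ashby County: $152,104 × 0.0089 = $1,353.7256
City of Orrin Falls: $152,104 × 0.013 = $1,977.352
Total = $4,122.0184

$4,122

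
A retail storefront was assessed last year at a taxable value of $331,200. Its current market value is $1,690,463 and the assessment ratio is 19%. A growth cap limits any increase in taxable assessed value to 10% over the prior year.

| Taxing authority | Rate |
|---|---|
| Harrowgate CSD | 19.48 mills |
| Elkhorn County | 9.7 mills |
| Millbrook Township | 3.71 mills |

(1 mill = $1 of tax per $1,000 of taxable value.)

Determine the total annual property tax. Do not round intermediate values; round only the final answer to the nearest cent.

$10,563.87

Uncapped assessed value = $1,690,463 × 0.19 = $321,187.97
Cap limit = $331,200 × 1.1 = $364,320
Taxable assessed value = min($321,187.97, $364,320) = $321,187.97 (cap does not bind)
Harrowgate CSD: $321,187.97 × 0.01948 = $6,256.7416556
Elkhorn County: $321,187.97 × 0.0097 = $3,115.523309
Millbrook Township: $321,187.97 × 0.00371 = $1,191.6073687
Total = $10,563.8723333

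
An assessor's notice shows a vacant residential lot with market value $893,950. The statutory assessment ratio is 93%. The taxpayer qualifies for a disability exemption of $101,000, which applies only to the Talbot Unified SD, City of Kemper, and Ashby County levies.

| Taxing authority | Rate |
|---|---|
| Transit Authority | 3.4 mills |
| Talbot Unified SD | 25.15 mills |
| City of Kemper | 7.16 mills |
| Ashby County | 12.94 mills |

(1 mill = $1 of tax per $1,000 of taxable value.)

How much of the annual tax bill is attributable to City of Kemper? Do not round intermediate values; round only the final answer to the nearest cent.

Assessed value = $893,950 × 0.93 = $831,373.5
City of Kemper taxable value = $831,373.5 − $101,000 = $730,373.5
City of Kemper levy = $730,373.5 × 0.00716 = $5,229.47426

$5,229.47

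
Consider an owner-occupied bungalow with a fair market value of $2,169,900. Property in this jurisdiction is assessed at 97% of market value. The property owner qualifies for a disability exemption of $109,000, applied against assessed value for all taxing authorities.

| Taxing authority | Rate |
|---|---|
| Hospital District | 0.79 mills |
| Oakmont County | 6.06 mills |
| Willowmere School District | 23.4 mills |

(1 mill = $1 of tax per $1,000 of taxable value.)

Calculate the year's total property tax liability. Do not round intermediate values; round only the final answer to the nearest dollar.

Assessed value = $2,169,900 × 0.97 = $2,104,803
Taxable value = $2,104,803 − $109,000 = $1,995,803
Hospital District: $1,995,803 × 0.00079 = $1,576.68437
Oakmont County: $1,995,803 × 0.00606 = $12,094.56618
Willowmere School District: $1,995,803 × 0.0234 = $46,701.7902
Total = $1,576.68437 + $12,094.56618 + $46,701.7902 = $60,373.04075

$60,373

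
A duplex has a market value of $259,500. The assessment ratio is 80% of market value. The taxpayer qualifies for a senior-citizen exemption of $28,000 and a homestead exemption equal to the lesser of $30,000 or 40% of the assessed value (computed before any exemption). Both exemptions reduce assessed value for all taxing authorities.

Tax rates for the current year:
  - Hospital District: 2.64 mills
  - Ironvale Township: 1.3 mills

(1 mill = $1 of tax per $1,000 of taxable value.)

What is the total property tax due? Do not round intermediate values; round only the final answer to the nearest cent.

$589.42

Assessed value = $259,500 × 0.8 = $207,600
Homestead exemption = min($30,000, 40% × $207,600) = min($30,000, $83,040) = $30,000 (dollar cap binds)
Taxable value = $207,600 − $28,000 − $30,000 = $149,600
Hospital District: $149,600 × 0.00264 = $394.944
Ironvale Township: $149,600 × 0.0013 = $194.48
Total = $589.424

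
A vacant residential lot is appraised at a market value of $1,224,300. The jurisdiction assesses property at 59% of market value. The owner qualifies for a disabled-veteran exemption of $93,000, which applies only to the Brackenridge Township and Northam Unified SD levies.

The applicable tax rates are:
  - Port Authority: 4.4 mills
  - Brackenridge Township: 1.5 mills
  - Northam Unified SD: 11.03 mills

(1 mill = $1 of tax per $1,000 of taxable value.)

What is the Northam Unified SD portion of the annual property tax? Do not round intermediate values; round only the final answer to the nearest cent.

Assessed value = $1,224,300 × 0.59 = $722,337
Northam Unified SD taxable value = $722,337 − $93,000 = $629,337
Northam Unified SD levy = $629,337 × 0.01103 = $6,941.58711

$6,941.59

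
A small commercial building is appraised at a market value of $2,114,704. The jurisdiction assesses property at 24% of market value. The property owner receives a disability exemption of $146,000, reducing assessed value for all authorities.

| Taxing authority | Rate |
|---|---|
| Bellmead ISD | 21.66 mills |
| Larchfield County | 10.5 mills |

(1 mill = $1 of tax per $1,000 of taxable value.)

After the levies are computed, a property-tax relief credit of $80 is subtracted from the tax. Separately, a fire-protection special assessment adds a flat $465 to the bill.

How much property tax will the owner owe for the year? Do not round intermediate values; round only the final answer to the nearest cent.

Assessed value = $2,114,704 × 0.24 = $507,528.96
Taxable value = $507,528.96 − $146,000 = $361,528.96
Bellmead ISD: $361,528.96 × 0.02166 = $7,830.7172736
Larchfield County: $361,528.96 × 0.0105 = $3,796.05408
Levies subtotal = $11,626.7713536
After credit = $11,626.7713536 − $80 = $11,546.7713536
Total = $11,546.7713536 + $465 = $12,011.7713536

$12,011.77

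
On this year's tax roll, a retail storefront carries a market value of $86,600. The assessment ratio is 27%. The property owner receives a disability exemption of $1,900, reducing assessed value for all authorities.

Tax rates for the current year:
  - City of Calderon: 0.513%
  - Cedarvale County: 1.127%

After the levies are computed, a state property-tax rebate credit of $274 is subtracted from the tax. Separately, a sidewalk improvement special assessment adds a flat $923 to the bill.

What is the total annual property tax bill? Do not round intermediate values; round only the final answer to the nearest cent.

$1,001.30

Assessed value = $86,600 × 0.27 = $23,382
Taxable value = $23,382 − $1,900 = $21,482
City of Calderon: $21,482 × 0.00513 = $110.20266
Cedarvale County: $21,482 × 0.01127 = $242.10214
Levies subtotal = $352.3048
After credit = $352.3048 − $274 = $78.3048
Total = $78.3048 + $923 = $1,001.3048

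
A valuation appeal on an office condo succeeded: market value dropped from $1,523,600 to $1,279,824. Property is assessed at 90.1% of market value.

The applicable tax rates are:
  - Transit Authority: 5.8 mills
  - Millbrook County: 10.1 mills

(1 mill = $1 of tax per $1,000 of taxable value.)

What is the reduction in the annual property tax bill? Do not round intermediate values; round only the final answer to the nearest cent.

$3,492.31

Old assessed value = $1,523,600 × 0.901 = $1,372,763.6
New assessed value = $1,279,824 × 0.901 = $1,153,121.424
Combined rate = 0.0058 + 0.0101 = 0.0159
Old tax = $1,372,763.6 × 0.0159 = $21,826.94124
New tax = $1,153,121.424 × 0.0159 = $18,334.6306416
Reduction = $21,826.94124 − $18,334.6306416 = $3,492.3105984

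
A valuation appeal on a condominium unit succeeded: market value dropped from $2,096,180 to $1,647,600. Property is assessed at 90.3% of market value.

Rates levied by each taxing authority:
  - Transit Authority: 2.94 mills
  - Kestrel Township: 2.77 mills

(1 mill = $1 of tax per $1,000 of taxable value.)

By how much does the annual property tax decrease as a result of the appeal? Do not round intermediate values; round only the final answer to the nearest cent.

$2,312.94

Old assessed value = $2,096,180 × 0.903 = $1,892,850.54
New assessed value = $1,647,600 × 0.903 = $1,487,782.8
Combined rate = 0.00294 + 0.00277 = 0.00571
Old tax = $1,892,850.54 × 0.00571 = $10,808.1765834
New tax = $1,487,782.8 × 0.00571 = $8,495.239788
Reduction = $10,808.1765834 − $8,495.239788 = $2,312.9367954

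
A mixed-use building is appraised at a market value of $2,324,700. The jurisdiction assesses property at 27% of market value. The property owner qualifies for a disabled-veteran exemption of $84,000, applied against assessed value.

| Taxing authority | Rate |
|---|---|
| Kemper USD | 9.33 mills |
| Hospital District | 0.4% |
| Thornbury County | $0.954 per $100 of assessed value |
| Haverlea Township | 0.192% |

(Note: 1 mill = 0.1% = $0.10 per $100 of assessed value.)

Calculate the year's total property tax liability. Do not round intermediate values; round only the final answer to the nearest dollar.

$13,478

Assessed value = $2,324,700 × 0.27 = $627,669
Taxable value = $627,669 − $84,000 = $543,669
Kemper USD: $543,669 × 0.00933 = $5,072.43177
Hospital District: $543,669 × 0.004 = $2,174.676
Thornbury County: $543,669 × 0.00954 = $5,186.60226
Haverlea Township: $543,669 × 0.00192 = $1,043.84448
Total = $13,477.55451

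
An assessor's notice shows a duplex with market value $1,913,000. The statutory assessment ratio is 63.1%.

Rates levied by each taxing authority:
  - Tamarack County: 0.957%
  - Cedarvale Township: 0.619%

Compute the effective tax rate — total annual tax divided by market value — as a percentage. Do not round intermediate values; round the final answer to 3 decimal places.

0.994%

Assessed value = $1,913,000 × 0.631 = $1,207,103
Tamarack County: $1,207,103 × 0.00957 = $11,551.97571
Cedarvale Township: $1,207,103 × 0.00619 = $7,471.96757
Total tax = $19,023.94328
Effective rate = $19,023.94328 ÷ $1,913,000 = 0.994% of market value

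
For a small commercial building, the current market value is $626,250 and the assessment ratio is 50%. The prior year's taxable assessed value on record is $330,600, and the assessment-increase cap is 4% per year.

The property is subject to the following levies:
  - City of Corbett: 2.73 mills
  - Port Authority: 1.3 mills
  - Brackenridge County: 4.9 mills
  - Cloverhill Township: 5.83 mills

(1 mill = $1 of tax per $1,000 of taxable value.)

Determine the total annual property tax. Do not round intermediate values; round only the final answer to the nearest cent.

Uncapped assessed value = $626,250 × 0.5 = $313,125
Cap limit = $330,600 × 1.04 = $343,824
Taxable assessed value = min($313,125, $343,824) = $313,125 (cap does not bind)
City of Corbett: $313,125 × 0.00273 = $854.83125
Port Authority: $313,125 × 0.0013 = $407.0625
Brackenridge County: $313,125 × 0.0049 = $1,534.3125
Cloverhill Township: $313,125 × 0.00583 = $1,825.51875
Total = $4,621.725

$4,621.73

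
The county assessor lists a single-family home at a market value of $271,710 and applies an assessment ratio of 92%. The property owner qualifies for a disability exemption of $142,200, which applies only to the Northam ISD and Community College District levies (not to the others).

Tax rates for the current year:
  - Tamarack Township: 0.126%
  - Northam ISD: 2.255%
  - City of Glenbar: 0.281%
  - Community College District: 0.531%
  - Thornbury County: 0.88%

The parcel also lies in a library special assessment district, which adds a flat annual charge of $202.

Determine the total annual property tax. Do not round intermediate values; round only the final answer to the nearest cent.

Assessed value = $271,710 × 0.92 = $249,973.2
Tamarack Township: $249,973.2 × 0.00126 = $314.966232
Northam ISD: ($249,973.2 − $142,200) × 0.02255 = $107,773.2 × 0.02255 = $2,430.28566
City of Glenbar: $249,973.2 × 0.00281 = $702.424692
Community College District: ($249,973.2 − $142,200) × 0.00531 = $107,773.2 × 0.00531 = $572.275692
Thornbury County: $249,973.2 × 0.0088 = $2,199.76416
Levies subtotal = $6,219.716436
Total = $6,219.716436 + $202 = $6,421.716436

$6,421.72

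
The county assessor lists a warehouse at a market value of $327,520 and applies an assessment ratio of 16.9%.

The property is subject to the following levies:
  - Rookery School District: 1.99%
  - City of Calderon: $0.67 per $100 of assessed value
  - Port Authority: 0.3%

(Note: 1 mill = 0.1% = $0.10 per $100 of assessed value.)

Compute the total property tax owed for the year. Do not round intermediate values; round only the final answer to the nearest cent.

Assessed value = $327,520 × 0.169 = $55,350.88
Rookery School District: $55,350.88 × 0.0199 = $1,101.482512
City of Calderon: $55,350.88 × 0.0067 = $370.850896
Port Authority: $55,350.88 × 0.003 = $166.05264
Total = $1,638.386048

$1,638.39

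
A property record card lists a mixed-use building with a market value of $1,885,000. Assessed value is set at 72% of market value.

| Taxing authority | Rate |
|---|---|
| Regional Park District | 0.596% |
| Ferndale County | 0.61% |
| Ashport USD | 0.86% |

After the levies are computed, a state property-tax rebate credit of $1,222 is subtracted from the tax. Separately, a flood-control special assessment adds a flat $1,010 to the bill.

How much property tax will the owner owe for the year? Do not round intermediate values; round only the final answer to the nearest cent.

Assessed value = $1,885,000 × 0.72 = $1,357,200
Regional Park District: $1,357,200 × 0.00596 = $8,088.912
Ferndale County: $1,357,200 × 0.0061 = $8,278.92
Ashport USD: $1,357,200 × 0.0086 = $11,671.92
Levies subtotal = $28,039.752
After credit = $28,039.752 − $1,222 = $26,817.752
Total = $26,817.752 + $1,010 = $27,827.752

$27,827.75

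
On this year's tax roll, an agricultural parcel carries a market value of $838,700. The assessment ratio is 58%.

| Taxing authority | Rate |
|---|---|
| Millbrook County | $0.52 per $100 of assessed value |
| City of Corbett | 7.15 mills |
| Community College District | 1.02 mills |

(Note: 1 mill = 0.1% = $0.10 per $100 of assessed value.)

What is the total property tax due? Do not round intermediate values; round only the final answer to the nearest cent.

Assessed value = $838,700 × 0.58 = $486,446
Millbrook County: $486,446 × 0.0052 = $2,529.5192
City of Corbett: $486,446 × 0.00715 = $3,478.0889
Community College District: $486,446 × 0.00102 = $496.17492
Total = $6,503.78302

$6,503.78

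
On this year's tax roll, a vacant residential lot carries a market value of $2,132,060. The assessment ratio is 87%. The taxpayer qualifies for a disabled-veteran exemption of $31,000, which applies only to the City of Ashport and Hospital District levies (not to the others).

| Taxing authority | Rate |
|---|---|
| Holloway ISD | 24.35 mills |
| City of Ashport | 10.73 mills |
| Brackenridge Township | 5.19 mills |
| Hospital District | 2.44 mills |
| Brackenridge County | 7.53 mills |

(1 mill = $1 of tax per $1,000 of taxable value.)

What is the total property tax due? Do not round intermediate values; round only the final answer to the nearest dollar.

Assessed value = $2,132,060 × 0.87 = $1,854,892.2
Holloway ISD: $1,854,892.2 × 0.02435 = $45,166.62507
City of Ashport: ($1,854,892.2 − $31,000) × 0.01073 = $1,823,892.2 × 0.01073 = $19,570.363306
Brackenridge Township: $1,854,892.2 × 0.00519 = $9,626.890518
Hospital District: ($1,854,892.2 − $31,000) × 0.00244 = $1,823,892.2 × 0.00244 = $4,450.296968
Brackenridge County: $1,854,892.2 × 0.00753 = $13,967.338266
Total = $92,781.514128

$92,782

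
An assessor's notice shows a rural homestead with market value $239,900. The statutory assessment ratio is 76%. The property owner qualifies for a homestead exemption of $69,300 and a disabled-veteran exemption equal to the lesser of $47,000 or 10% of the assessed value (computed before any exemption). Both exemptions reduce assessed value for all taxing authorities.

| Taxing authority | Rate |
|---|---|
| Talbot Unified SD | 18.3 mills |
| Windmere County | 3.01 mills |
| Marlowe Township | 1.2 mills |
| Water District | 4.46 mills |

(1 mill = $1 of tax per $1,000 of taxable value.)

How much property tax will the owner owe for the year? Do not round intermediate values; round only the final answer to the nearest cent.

$2,556.53

Assessed value = $239,900 × 0.76 = $182,324
Disabled-veteran exemption = min($47,000, 10% × $182,324) = min($47,000, $18,232.4) = $18,232.4 (percentage binds)
Taxable value = $182,324 − $69,300 − $18,232.4 = $94,791.6
Talbot Unified SD: $94,791.6 × 0.0183 = $1,734.68628
Windmere County: $94,791.6 × 0.00301 = $285.322716
Marlowe Township: $94,791.6 × 0.0012 = $113.74992
Water District: $94,791.6 × 0.00446 = $422.770536
Total = $2,556.529452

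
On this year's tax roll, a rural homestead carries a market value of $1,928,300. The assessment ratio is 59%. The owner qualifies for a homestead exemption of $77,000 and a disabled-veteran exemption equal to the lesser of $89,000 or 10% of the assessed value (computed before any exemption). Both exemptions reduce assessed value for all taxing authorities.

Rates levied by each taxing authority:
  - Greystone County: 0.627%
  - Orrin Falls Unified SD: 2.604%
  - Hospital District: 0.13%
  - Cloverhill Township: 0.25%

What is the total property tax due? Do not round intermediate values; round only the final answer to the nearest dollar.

$35,088

Assessed value = $1,928,300 × 0.59 = $1,137,697
Disabled-veteran exemption = min($89,000, 10% × $1,137,697) = min($89,000, $113,769.7) = $89,000 (dollar cap binds)
Taxable value = $1,137,697 − $77,000 − $89,000 = $971,697
Greystone County: $971,697 × 0.00627 = $6,092.54019
Orrin Falls Unified SD: $971,697 × 0.02604 = $25,302.98988
Hospital District: $971,697 × 0.0013 = $1,263.2061
Cloverhill Township: $971,697 × 0.0025 = $2,429.2425
Total = $35,087.97867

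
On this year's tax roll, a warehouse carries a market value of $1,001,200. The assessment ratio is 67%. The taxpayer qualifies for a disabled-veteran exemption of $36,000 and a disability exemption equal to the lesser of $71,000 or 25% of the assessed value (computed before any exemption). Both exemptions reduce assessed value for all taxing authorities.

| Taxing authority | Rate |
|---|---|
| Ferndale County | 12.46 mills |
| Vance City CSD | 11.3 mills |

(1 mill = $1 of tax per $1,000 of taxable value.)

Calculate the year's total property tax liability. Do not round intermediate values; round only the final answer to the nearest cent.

Assessed value = $1,001,200 × 0.67 = $670,804
Disability exemption = min($71,000, 25% × $670,804) = min($71,000, $167,701) = $71,000 (dollar cap binds)
Taxable value = $670,804 − $36,000 − $71,000 = $563,804
Ferndale County: $563,804 × 0.01246 = $7,024.99784
Vance City CSD: $563,804 × 0.0113 = $6,370.9852
Total = $13,395.98304

$13,395.98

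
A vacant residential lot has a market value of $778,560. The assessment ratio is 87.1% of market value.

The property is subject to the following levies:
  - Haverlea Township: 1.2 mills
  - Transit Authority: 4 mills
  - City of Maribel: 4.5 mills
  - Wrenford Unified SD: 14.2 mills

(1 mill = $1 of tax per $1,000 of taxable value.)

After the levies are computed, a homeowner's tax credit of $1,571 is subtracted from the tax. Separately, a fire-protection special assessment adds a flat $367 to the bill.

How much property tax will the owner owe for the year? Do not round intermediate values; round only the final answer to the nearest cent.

$15,003.21

Assessed value = $778,560 × 0.871 = $678,125.76
Haverlea Township: $678,125.76 × 0.0012 = $813.750912
Transit Authority: $678,125.76 × 0.004 = $2,712.50304
City of Maribel: $678,125.76 × 0.0045 = $3,051.56592
Wrenford Unified SD: $678,125.76 × 0.0142 = $9,629.385792
Levies subtotal = $16,207.205664
After credit = $16,207.205664 − $1,571 = $14,636.205664
Total = $14,636.205664 + $367 = $15,003.205664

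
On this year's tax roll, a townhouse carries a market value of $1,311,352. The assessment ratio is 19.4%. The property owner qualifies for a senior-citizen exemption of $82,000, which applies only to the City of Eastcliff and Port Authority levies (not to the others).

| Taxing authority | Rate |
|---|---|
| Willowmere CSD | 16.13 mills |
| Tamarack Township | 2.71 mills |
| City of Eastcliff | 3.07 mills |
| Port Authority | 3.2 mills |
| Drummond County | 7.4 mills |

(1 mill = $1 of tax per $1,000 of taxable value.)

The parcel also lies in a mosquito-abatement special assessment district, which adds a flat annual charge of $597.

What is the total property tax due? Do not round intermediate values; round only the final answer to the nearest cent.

$8,353.48

Assessed value = $1,311,352 × 0.194 = $254,402.288
Willowmere CSD: $254,402.288 × 0.01613 = $4,103.50890544
Tamarack Township: $254,402.288 × 0.00271 = $689.43020048
City of Eastcliff: ($254,402.288 − $82,000) × 0.00307 = $172,402.288 × 0.00307 = $529.27502416
Port Authority: ($254,402.288 − $82,000) × 0.0032 = $172,402.288 × 0.0032 = $551.6873216
Drummond County: $254,402.288 × 0.0074 = $1,882.5769312
Levies subtotal = $7,756.47838288
Total = $7,756.47838288 + $597 = $8,353.47838288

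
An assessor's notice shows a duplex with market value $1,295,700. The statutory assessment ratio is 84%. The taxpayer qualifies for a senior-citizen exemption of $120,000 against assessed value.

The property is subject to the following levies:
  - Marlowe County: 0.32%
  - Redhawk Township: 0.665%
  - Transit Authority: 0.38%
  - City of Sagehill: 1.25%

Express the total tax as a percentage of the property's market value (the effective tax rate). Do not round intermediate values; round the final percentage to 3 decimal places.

1.954%

Assessed value = $1,295,700 × 0.84 = $1,088,388
Taxable value = $1,088,388 − $120,000 = $968,388
Marlowe County: $968,388 × 0.0032 = $3,098.8416
Redhawk Township: $968,388 × 0.00665 = $6,439.7802
Transit Authority: $968,388 × 0.0038 = $3,679.8744
City of Sagehill: $968,388 × 0.0125 = $12,104.85
Total tax = $25,323.3462
Effective rate = $25,323.3462 ÷ $1,295,700 = 1.954% of market value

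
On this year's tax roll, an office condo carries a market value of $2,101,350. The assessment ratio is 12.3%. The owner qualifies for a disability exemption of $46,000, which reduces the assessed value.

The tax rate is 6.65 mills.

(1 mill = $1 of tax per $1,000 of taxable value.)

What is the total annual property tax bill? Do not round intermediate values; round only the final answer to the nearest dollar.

$1,413

Assessed value = $2,101,350 × 0.123 = $258,466.05
Taxable value = $258,466.05 − $46,000 = $212,466.05
Tax = $212,466.05 × 0.00665 = $1,412.8992325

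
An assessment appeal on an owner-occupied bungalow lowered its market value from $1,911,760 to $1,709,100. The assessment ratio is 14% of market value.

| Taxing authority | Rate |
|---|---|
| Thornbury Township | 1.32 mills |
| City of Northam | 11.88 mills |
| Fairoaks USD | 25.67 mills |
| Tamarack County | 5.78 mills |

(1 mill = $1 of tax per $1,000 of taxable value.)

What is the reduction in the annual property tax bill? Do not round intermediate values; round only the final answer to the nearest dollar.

Old assessed value = $1,911,760 × 0.14 = $267,646.4
New assessed value = $1,709,100 × 0.14 = $239,274
Combined rate = 0.00132 + 0.01188 + 0.02567 + 0.00578 = 0.04465
Old tax = $267,646.4 × 0.04465 = $11,950.41176
New tax = $239,274 × 0.04465 = $10,683.5841
Reduction = $11,950.41176 − $10,683.5841 = $1,266.82766

$1,267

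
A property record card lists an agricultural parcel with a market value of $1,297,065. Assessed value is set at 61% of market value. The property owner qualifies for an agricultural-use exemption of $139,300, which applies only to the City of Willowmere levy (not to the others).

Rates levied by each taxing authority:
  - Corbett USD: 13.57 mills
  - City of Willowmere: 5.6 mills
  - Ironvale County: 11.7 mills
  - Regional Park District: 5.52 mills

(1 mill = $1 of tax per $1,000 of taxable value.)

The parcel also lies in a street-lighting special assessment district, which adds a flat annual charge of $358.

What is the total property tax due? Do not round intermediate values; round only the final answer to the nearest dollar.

Assessed value = $1,297,065 × 0.61 = $791,209.65
Corbett USD: $791,209.65 × 0.01357 = $10,736.7149505
City of Willowmere: ($791,209.65 − $139,300) × 0.0056 = $651,909.65 × 0.0056 = $3,650.69404
Ironvale County: $791,209.65 × 0.0117 = $9,257.152905
Regional Park District: $791,209.65 × 0.00552 = $4,367.477268
Levies subtotal = $28,012.0391635
Total = $28,012.0391635 + $358 = $28,370.0391635

$28,370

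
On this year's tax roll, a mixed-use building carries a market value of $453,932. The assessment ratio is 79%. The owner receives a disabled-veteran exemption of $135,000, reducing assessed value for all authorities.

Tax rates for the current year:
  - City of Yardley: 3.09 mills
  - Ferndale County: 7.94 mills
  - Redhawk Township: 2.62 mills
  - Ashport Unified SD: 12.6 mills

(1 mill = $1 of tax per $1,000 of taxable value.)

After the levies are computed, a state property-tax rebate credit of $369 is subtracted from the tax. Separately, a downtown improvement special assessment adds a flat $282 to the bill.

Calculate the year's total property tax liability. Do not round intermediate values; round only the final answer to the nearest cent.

$5,782.66

Assessed value = $453,932 × 0.79 = $358,606.28
Taxable value = $358,606.28 − $135,000 = $223,606.28
City of Yardley: $223,606.28 × 0.00309 = $690.9434052
Ferndale County: $223,606.28 × 0.00794 = $1,775.4338632
Redhawk Township: $223,606.28 × 0.00262 = $585.8484536
Ashport Unified SD: $223,606.28 × 0.0126 = $2,817.439128
Levies subtotal = $5,869.66485
After credit = $5,869.66485 − $369 = $5,500.66485
Total = $5,500.66485 + $282 = $5,782.66485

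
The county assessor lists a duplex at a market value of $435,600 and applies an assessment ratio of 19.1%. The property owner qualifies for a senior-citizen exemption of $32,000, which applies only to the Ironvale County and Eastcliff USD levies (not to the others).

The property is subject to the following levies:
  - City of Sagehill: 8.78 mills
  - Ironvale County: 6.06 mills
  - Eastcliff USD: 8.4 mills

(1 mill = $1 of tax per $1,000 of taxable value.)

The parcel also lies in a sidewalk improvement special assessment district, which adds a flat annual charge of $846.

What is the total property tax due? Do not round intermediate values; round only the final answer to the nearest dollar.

Assessed value = $435,600 × 0.191 = $83,199.6
City of Sagehill: $83,199.6 × 0.00878 = $730.492488
Ironvale County: ($83,199.6 − $32,000) × 0.00606 = $51,199.6 × 0.00606 = $310.269576
Eastcliff USD: ($83,199.6 − $32,000) × 0.0084 = $51,199.6 × 0.0084 = $430.07664
Levies subtotal = $1,470.838704
Total = $1,470.838704 + $846 = $2,316.838704

$2,317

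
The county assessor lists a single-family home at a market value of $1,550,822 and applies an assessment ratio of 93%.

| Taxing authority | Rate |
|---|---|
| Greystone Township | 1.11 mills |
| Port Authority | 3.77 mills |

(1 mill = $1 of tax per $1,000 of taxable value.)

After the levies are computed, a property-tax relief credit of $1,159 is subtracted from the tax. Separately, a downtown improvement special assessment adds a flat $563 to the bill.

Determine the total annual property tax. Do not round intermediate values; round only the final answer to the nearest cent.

$6,442.25

Assessed value = $1,550,822 × 0.93 = $1,442,264.46
Greystone Township: $1,442,264.46 × 0.00111 = $1,600.9135506
Port Authority: $1,442,264.46 × 0.00377 = $5,437.3370142
Levies subtotal = $7,038.2505648
After credit = $7,038.2505648 − $1,159 = $5,879.2505648
Total = $5,879.2505648 + $563 = $6,442.2505648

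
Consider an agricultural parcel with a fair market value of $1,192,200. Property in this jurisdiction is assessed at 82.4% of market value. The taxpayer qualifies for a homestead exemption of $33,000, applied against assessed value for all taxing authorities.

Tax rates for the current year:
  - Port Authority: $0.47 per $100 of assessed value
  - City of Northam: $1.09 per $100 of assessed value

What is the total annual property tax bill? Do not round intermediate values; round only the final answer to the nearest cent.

$14,810.22

Assessed value = $1,192,200 × 0.824 = $982,372.8
Taxable value = $982,372.8 − $33,000 = $949,372.8
Port Authority: $949,372.8 × 0.0047 = $4,462.05216
City of Northam: $949,372.8 × 0.0109 = $10,348.16352
Total = $4,462.05216 + $10,348.16352 = $14,810.21568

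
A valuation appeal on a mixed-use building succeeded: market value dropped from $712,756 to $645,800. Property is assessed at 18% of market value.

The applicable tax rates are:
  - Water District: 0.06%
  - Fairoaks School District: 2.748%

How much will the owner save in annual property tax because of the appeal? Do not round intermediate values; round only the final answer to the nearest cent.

Old assessed value = $712,756 × 0.18 = $128,296.08
New assessed value = $645,800 × 0.18 = $116,244
Combined rate = 0.0006 + 0.02748 = 0.02808
Old tax = $128,296.08 × 0.02808 = $3,602.5539264
New tax = $116,244 × 0.02808 = $3,264.13152
Reduction = $3,602.5539264 − $3,264.13152 = $338.4224064

$338.42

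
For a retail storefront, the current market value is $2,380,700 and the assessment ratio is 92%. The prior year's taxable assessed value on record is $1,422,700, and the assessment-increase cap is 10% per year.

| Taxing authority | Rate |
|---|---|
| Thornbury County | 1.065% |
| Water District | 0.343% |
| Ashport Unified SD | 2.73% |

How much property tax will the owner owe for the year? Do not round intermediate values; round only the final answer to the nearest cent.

Uncapped assessed value = $2,380,700 × 0.92 = $2,190,244
Cap limit = $1,422,700 × 1.1 = $1,564,970
Taxable assessed value = min($2,190,244, $1,564,970) = $1,564,970 (cap binds)
Thornbury County: $1,564,970 × 0.01065 = $16,666.9305
Water District: $1,564,970 × 0.00343 = $5,367.8471
Ashport Unified SD: $1,564,970 × 0.0273 = $42,723.681
Total = $64,758.4586

$64,758.46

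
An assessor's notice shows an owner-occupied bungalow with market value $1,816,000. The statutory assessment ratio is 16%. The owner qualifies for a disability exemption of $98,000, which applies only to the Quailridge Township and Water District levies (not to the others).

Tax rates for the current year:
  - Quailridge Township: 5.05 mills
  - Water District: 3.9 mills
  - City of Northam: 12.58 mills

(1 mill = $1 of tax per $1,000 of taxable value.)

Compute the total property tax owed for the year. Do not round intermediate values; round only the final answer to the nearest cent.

$5,378.66

Assessed value = $1,816,000 × 0.16 = $290,560
Quailridge Township: ($290,560 − $98,000) × 0.00505 = $192,560 × 0.00505 = $972.428
Water District: ($290,560 − $98,000) × 0.0039 = $192,560 × 0.0039 = $750.984
City of Northam: $290,560 × 0.01258 = $3,655.2448
Total = $5,378.6568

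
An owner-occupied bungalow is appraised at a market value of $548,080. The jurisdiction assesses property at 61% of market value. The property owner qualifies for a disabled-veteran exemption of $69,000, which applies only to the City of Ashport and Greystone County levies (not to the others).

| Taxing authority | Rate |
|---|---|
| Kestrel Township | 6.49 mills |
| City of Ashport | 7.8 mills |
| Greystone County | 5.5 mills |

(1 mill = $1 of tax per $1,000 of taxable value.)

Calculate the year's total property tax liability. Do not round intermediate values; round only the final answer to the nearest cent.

Assessed value = $548,080 × 0.61 = $334,328.8
Kestrel Township: $334,328.8 × 0.00649 = $2,169.793912
City of Ashport: ($334,328.8 − $69,000) × 0.0078 = $265,328.8 × 0.0078 = $2,069.56464
Greystone County: ($334,328.8 − $69,000) × 0.0055 = $265,328.8 × 0.0055 = $1,459.3084
Total = $5,698.666952

$5,698.67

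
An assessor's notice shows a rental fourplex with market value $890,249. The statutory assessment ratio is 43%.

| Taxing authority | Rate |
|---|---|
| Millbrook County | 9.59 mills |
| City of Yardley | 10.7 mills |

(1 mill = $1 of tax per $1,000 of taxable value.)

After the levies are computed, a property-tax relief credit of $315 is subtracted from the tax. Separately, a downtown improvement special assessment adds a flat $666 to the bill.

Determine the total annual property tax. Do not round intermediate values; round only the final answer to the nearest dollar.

$8,118

Assessed value = $890,249 × 0.43 = $382,807.07
Millbrook County: $382,807.07 × 0.00959 = $3,671.1198013
City of Yardley: $382,807.07 × 0.0107 = $4,096.035649
Levies subtotal = $7,767.1554503
After credit = $7,767.1554503 − $315 = $7,452.1554503
Total = $7,452.1554503 + $666 = $8,118.1554503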